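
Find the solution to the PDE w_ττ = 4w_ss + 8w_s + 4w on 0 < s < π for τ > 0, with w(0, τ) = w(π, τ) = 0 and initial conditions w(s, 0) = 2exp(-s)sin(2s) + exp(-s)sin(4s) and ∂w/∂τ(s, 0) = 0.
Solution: Substitute w = exp(-s)u.
Then w_s = exp(-s)(u_s - u), w_ss = exp(-s)(u_ss - 2u_s + u), w_ττ = exp(-s)u_ττ; substituting and dividing by exp(-s), the lower-order terms cancel: u_ττ = 4u_ss (standard wave equation).
Data for u: u(s,0) = exp(s)w(s,0) = 2sin(2s) + sin(4s); u_τ(s,0) = exp(s)w_τ(s,0) = 0. The boundary conditions carry over: u(0,τ) = u(π,τ) = 0.
Separating variables: u = Σ [A_n cos(ω_n τ) + B_n sin(ω_n τ)] sin(ns), ω_n = 2n. From ICs: A_2=2, A_4=1.
So u(s,τ) = 2sin(2s)cos(4τ) + sin(4s)cos(8τ), and w(s,τ) = exp(-s)u(s,τ).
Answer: w(s, τ) = 2exp(-s)sin(2s)cos(4τ) + exp(-s)sin(4s)cos(8τ)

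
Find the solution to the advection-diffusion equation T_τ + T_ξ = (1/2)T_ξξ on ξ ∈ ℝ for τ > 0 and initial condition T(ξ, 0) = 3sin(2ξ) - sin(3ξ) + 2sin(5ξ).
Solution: Moving frame: η = ξ - τ, σ = τ, T = u(η,σ), so T_τ = u_σ - u_η and T_ξξ = u_ηη.
Hence T_τ + T_ξ = u_σ and the PDE becomes the heat equation u_σ = (1/2)u_ηη on η ∈ ℝ.
Initial data: u(η,0) = T(η,0) = 3sin(2η) - sin(3η) + 2sin(5η). Each mode sin(nη) decays as exp(-n²σ/2) on ℝ, so u(η,σ) = Σ c_n exp(-n²σ/2) sin(nη) with c_2=3, c_3=-1, c_5=2: u(η,σ) = 3exp(-2σ)sin(2η) - exp(-9σ/2)sin(3η) + 2exp(-25σ/2)sin(5η).
Substituting back: T(ξ,τ) = u(ξ - τ, τ).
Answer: T(ξ, τ) = 3exp(-2τ)sin(2ξ - 2τ) - exp(-9τ/2)sin(3ξ - 3τ) + 2exp(-25τ/2)sin(5ξ - 5τ)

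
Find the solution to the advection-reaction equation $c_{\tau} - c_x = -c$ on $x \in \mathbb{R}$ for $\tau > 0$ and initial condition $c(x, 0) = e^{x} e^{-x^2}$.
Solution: Substitute $c = e^{x}u$, i.e. $u = e^{-x}c$.
By the product rule, $c_x = e^{x}(u_x + u)$, $c_{\tau} = e^{x}u_{\tau}$.
Substituting into the PDE and dividing by $e^{x}$: $u_{\tau} - (u_x + u) = -u$.
The lower-order terms cancel, leaving the standard advection equation $u_{\tau} - u_x = 0$.
Initial data for $u$: $u(x,0) = e^{-x}c(x,0) = e^{-x^2}$.
Solve for $u$:
  By method of characteristics (waves move left with speed 1):
  Along characteristics $x + \tau =$ const, $u$ is constant, so $u(x,\tau) = f(x + \tau)$ with $f = u( \cdot , 0)$.
Hence $u(x,\tau) = e^{-(x + \tau)^2}$.
Transform back: $c(x,\tau) = e^{x}u(x,\tau)$.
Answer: $c(x, \tau) = e^{x} e^{-(\tau + x)^2}$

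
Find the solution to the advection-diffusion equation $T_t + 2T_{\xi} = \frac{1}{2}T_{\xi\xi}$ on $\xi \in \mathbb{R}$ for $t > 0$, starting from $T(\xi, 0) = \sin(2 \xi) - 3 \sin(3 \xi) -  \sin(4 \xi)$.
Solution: Change to a moving frame: let $\eta = \xi - 2t$, $\sigma = t$ and write $T(\xi,t) = u(\eta,\sigma)$.
By the chain rule $T_t = u_{\sigma} - 2u_{\eta}$, $T_{\xi} = u_{\eta}$, $T_{\xi\xi} = u_{\eta\eta}$.
Then $T_t + 2T_{\xi} = u_{\sigma}$: the advection term cancels and the PDE becomes the heat equation $u_{\sigma} = \frac{1}{2}u_{\eta\eta}$ on $\eta \in \mathbb{R}$.
Initial data: $u(\eta,0) = T(\eta,0) = \sin(2 \eta) - 3 \sin(3 \eta) - \sin(4 \eta)$.
On $\eta \in \mathbb{R}$ each mode satisfies $(\sin(n\eta))'' = -n^2 \sin(n\eta)$, so $e^{-n^2\sigma/2} \sin(n\eta)$ solves the heat equation; by superposition $u(\eta,\sigma) = \sum c_n e^{-n^2\sigma/2} \sin(n\eta)$.
Reading off the coefficients: $c_2=1, c_3=-3, c_4=-1$, so $u(\eta,\sigma) = e^{-2 \sigma} \sin(2 \eta) - e^{-8 \sigma} \sin(4 \eta) - 3 e^{-9 \sigma/2} \sin(3 \eta)$.
Substituting back $\eta = \xi - 2t$, $\sigma = t$: $T(\xi,t) = u(\xi - 2t, t)$.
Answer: $T(\xi, t) = e^{-2 t} \sin(2 \xi - 4 t) -  e^{-8 t} \sin(4 \xi - 8 t) - 3 e^{-9 t/2} \sin(3 \xi - 6 t)$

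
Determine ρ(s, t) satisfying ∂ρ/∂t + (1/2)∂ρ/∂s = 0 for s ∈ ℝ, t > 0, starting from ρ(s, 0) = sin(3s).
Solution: By method of characteristics (waves move right with speed 1/2):
Along characteristics s - (1/2)t = const, ρ is constant, so ρ(s,t) = f(s - (1/2)t) with f = ρ(·, 0).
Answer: ρ(s, t) = sin(3s - 3t/2)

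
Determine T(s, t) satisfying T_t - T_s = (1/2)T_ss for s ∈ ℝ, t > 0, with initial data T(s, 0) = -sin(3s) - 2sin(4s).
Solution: Moving frame: η = s + t, σ = t, T = u(η,σ), so T_t = u_σ + u_η and T_ss = u_ηη.
Hence T_t - T_s = u_σ and the PDE becomes the heat equation u_σ = (1/2)u_ηη on η ∈ ℝ.
Initial data: u(η,0) = T(η,0) = -sin(3η) - 2sin(4η). Each mode sin(nη) decays as exp(-n²σ/2) on ℝ, so u(η,σ) = Σ c_n exp(-n²σ/2) sin(nη) with c_3=-1, c_4=-2: u(η,σ) = -2exp(-8σ)sin(4η) - exp(-9σ/2)sin(3η).
Substituting back: T(s,t) = u(s + t, t).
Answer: T(s, t) = -2exp(-8t)sin(4s + 4t) - exp(-9t/2)sin(3s + 3t)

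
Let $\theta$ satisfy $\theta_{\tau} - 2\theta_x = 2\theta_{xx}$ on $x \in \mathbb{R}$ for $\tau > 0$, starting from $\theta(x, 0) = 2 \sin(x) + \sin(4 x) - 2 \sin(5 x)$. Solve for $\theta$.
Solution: Change to a moving frame: let $\eta = x + 2\tau$, $\sigma = \tau$ and write $\theta(x,\tau) = u(\eta,\sigma)$.
By the chain rule $\theta_{\tau} = u_{\sigma} + 2u_{\eta}$, $\theta_x = u_{\eta}$, $\theta_{xx} = u_{\eta\eta}$.
Then $\theta_{\tau} - 2\theta_x = u_{\sigma}$: the advection term cancels and the PDE becomes the heat equation $u_{\sigma} = 2u_{\eta\eta}$ on $\eta \in \mathbb{R}$.
Initial data: $u(\eta,0) = \theta(\eta,0) = 2 \sin(\eta) + \sin(4 \eta) - 2 \sin(5 \eta)$.
On $\eta \in \mathbb{R}$ each mode satisfies $(\sin(n\eta))'' = -n^2 \sin(n\eta)$, so $e^{-2n^2\sigma} \sin(n\eta)$ solves the heat equation; by superposition $u(\eta,\sigma) = \sum c_n e^{-2n^2\sigma} \sin(n\eta)$.
Reading off the coefficients: $c_1=2, c_4=1, c_5=-2$, so $u(\eta,\sigma) = 2 e^{-2 \sigma} \sin(\eta) + e^{-32 \sigma} \sin(4 \eta) - 2 e^{-50 \sigma} \sin(5 \eta)$.
Substituting back $\eta = x + 2\tau$, $\sigma = \tau$: $\theta(x,\tau) = u(x + 2\tau, \tau)$.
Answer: $\theta(x, \tau) = 2 e^{-2 \tau} \sin(2 \tau + x) + e^{-32 \tau} \sin(8 \tau + 4 x) - 2 e^{-50 \tau} \sin(10 \tau + 5 x)$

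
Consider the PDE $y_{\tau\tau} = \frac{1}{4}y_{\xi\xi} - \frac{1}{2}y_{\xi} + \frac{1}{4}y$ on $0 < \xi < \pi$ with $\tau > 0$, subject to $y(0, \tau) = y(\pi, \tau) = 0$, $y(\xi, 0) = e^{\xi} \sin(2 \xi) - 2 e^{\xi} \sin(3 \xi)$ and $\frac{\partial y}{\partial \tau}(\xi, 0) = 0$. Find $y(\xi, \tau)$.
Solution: Substitute $y = e^{\xi}u$, i.e. $u = e^{-\xi}y$.
By the product rule, $y_{\xi} = e^{\xi}(u_{\xi} + u)$, $y_{\xi\xi} = e^{\xi}(u_{\xi\xi} + 2u_{\xi} + u)$, $y_{\tau\tau} = e^{\xi}u_{\tau\tau}$.
Substituting into the PDE and dividing by $e^{\xi}$: $u_{\tau\tau} = \frac{1}{4}(u_{\xi\xi} + 2u_{\xi} + u) - \frac{1}{2}(u_{\xi} + u) + \frac{1}{4}u$.
The lower-order terms cancel, leaving the standard wave equation $u_{\tau\tau} = \frac{1}{4}u_{\xi\xi}$.
Initial data for $u$: $u(\xi,0) = e^{-\xi}y(\xi,0) = \sin(2 \xi) - 2 \sin(3 \xi)$; $u_{\tau}(\xi,0) = e^{-\xi}y_{\tau}(\xi,0) = 0$. The boundary conditions carry over: $u(0,\tau) = u(\pi,\tau) = 0$.
Solve for $u$:
  Using separation of variables $u = X(\xi)T(\tau)$:
  Eigenfunctions: $\sin(n\xi)$, $n = 1, 2, 3, \ldots$
  General solution: $u(\xi, \tau) = \sum [A_n \cos(n \tau/2) + B_n \sin(n \tau/2)] \sin(n\xi)$
  From $u(\xi,0) = \sin(2 \xi) - 2 \sin(3 \xi)$: $A_2=1, A_3=-2$. From $u_{\tau}(\xi,0) = 0$: all $B_n = 0$.
Hence $u(\xi,\tau) = \sin(2 \xi) \cos(\tau) - 2 \sin(3 \xi) \cos(3 \tau/2)$.
Transform back: $y(\xi,\tau) = e^{\xi}u(\xi,\tau)$.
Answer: $y(\xi, \tau) = e^{\xi} \sin(2 \xi) \cos(\tau) - 2 e^{\xi} \sin(3 \xi) \cos(3 \tau/2)$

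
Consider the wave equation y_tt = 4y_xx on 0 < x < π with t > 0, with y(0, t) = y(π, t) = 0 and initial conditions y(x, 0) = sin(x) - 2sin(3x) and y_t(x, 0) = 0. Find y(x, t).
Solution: Separating variables: y = Σ [A_n cos(ω_n t) + B_n sin(ω_n t)] sin(nx), ω_n = 2n. From ICs: A_1=1, A_3=-2.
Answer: y(x, t) = sin(x)cos(2t) - 2sin(3x)cos(6t)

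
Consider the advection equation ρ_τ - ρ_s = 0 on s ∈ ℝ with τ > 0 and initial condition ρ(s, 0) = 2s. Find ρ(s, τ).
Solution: By characteristics (ds/dτ = -1), ρ(s,τ) = f(s + τ) with f = ρ(·, 0).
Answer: ρ(s, τ) = 2s + 2τ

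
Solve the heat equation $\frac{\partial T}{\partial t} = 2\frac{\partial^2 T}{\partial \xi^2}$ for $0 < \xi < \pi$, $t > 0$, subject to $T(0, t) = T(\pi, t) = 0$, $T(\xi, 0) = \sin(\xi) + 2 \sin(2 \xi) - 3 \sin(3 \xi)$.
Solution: Using separation of variables $T = X(\xi)G(t)$:
Eigenfunctions: $\sin(n\xi)$, $n = 1, 2, 3, \ldots$
General solution: $T(\xi, t) = \sum c_n \sin(n\xi) e^{-2n^2 t}$
Matching $T(\xi,0) = \sin(\xi) + 2 \sin(2 \xi) - 3 \sin(3 \xi)$ term by term: $c_1=1, c_2=2, c_3=-3$.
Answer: $T(\xi, t) = e^{-2 t} \sin(\xi) + 2 e^{-8 t} \sin(2 \xi) - 3 e^{-18 t} \sin(3 \xi)$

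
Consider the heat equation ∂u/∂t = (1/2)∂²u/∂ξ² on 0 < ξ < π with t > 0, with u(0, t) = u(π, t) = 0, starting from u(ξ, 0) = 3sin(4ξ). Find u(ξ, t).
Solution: Separating variables: u = Σ c_n exp(-n²t/2) sin(nξ). From u(ξ,0) = 3sin(4ξ): c_4=3.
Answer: u(ξ, t) = 3exp(-8t)sin(4ξ)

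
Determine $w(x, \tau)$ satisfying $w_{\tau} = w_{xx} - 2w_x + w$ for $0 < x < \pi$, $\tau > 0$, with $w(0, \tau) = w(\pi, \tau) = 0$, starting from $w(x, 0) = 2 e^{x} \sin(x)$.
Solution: Substitute $w = e^{x}u$.
Then $w_x = e^{x}(u_x + u)$, $w_{xx} = e^{x}(u_{xx} + 2u_x + u)$, $w_{\tau} = e^{x}u_{\tau}$; substituting and dividing by $e^{x}$, the lower-order terms cancel: $u_{\tau} = u_{xx}$ (standard heat equation).
Data for $u$: $u(x,0) = e^{-x}w(x,0) = 2 \sin(x)$. The boundary conditions carry over: $u(0,\tau) = u(\pi,\tau) = 0$.
Separating variables: $u = \sum c_n e^{-n^2\tau} \sin(nx)$. From $u(x,0) = 2 \sin(x)$: $c_1=2$.
So $u(x,\tau) = 2 e^{-\tau} \sin(x)$, and $w(x,\tau) = e^{x}u(x,\tau)$.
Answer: $w(x, \tau) = 2 e^{-\tau} e^{x} \sin(x)$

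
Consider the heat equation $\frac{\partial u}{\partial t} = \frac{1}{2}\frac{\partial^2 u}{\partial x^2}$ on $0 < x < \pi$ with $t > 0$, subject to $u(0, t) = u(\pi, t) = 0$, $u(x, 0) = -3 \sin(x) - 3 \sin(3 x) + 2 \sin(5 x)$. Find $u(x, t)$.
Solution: Using separation of variables $u = X(x)T(t)$:
Eigenfunctions: $\sin(nx)$, $n = 1, 2, 3, \ldots$
General solution: $u(x, t) = \sum c_n \sin(nx) e^{-n^2 t/2}$
Matching $u(x,0) = -3 \sin(x) - 3 \sin(3 x) + 2 \sin(5 x)$ term by term: $c_1=-3, c_3=-3, c_5=2$.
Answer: $u(x, t) = -3 e^{-t/2} \sin(x) - 3 e^{-9 t/2} \sin(3 x) + 2 e^{-25 t/2} \sin(5 x)$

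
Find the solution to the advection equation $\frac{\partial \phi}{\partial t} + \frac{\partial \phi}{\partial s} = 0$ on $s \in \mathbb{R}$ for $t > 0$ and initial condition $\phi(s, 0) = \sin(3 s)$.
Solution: By characteristics ($ds/dt = 1$), $\phi(s,t) = f(s - t)$ with $f = \phi( \cdot , 0)$.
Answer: $\phi(s, t) = \sin(3 s - 3 t)$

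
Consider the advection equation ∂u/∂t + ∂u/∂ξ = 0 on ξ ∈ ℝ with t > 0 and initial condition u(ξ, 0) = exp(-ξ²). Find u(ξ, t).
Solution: By method of characteristics (waves move right with speed 1):
Along characteristics ξ - t = const, u is constant, so u(ξ,t) = f(ξ - t) with f = u(·, 0).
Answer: u(ξ, t) = exp(-(-t + ξ)²)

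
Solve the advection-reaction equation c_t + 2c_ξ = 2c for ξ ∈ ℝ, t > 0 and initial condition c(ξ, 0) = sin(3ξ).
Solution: Substitute c = exp(2t)u.
Then c_t = exp(2t)(u_t + 2u), c_ξ = exp(2t)u_ξ; substituting and dividing by exp(2t), the lower-order terms cancel: u_t + 2u_ξ = 0 (standard advection equation).
Data for u: u(ξ,0) = c(ξ,0) = sin(3ξ).
By characteristics (dξ/dt = 2), u(ξ,t) = f(ξ - 2t) with f = u(·, 0).
So u(ξ,t) = -sin(6t - 3ξ), and c(ξ,t) = exp(2t)u(ξ,t).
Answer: c(ξ, t) = -exp(2t)sin(6t - 3ξ)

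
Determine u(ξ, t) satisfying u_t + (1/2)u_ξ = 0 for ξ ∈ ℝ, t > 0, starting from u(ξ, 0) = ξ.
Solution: By method of characteristics (waves move right with speed 1/2):
Along characteristics ξ - (1/2)t = const, u is constant, so u(ξ,t) = f(ξ - (1/2)t) with f = u(·, 0).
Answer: u(ξ, t) = -(1/2)t + ξ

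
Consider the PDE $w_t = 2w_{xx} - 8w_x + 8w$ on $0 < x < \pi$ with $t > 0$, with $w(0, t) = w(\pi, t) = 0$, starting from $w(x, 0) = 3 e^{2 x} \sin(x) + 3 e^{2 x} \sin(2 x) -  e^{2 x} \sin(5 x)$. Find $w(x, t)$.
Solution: Substitute $w = e^{2x}u$.
Then $w_x = e^{2x}(u_x + 2u)$, $w_{xx} = e^{2x}(u_{xx} + 4u_x + 4u)$, $w_t = e^{2x}u_t$; substituting and dividing by $e^{2x}$, the lower-order terms cancel: $u_t = 2u_{xx}$ (standard heat equation).
Data for $u$: $u(x,0) = e^{-2x}w(x,0) = 3 \sin(x) + 3 \sin(2 x) - \sin(5 x)$. The boundary conditions carry over: $u(0,t) = u(\pi,t) = 0$.
Separating variables: $u = \sum c_n e^{-2n^2t} \sin(nx)$. From $u(x,0) = 3 \sin(x) + 3 \sin(2 x) - \sin(5 x)$: $c_1=3, c_2=3, c_5=-1$.
So $u(x,t) = 3 e^{-2 t} \sin(x) + 3 e^{-8 t} \sin(2 x) - e^{-50 t} \sin(5 x)$, and $w(x,t) = e^{2x}u(x,t)$.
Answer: $w(x, t) = 3 e^{-2 t} e^{2 x} \sin(x) + 3 e^{-8 t} e^{2 x} \sin(2 x) -  e^{-50 t} e^{2 x} \sin(5 x)$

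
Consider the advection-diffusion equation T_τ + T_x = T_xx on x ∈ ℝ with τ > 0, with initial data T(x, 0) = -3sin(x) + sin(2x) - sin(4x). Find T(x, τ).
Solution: Change to a moving frame: let η = x - τ, σ = τ and write T(x,τ) = u(η,σ).
By the chain rule T_τ = u_σ - u_η, T_x = u_η, T_xx = u_ηη.
Then T_τ + T_x = u_σ: the advection term cancels and the PDE becomes the heat equation u_σ = u_ηη on η ∈ ℝ.
Initial data: u(η,0) = T(η,0) = -3sin(η) + sin(2η) - sin(4η).
On η ∈ ℝ each mode satisfies (sin(nη))″ = -n² sin(nη), so exp(-n²σ) sin(nη) solves the heat equation; by superposition u(η,σ) = Σ c_n exp(-n²σ) sin(nη).
Reading off the coefficients: c_1=-3, c_2=1, c_4=-1, so u(η,σ) = -3exp(-σ)sin(η) + exp(-4σ)sin(2η) - exp(-16σ)sin(4η).
Substituting back η = x - τ, σ = τ: T(x,τ) = u(x - τ, τ).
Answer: T(x, τ) = -3exp(-τ)sin(x - τ) + exp(-4τ)sin(2x - 2τ) - exp(-16τ)sin(4x - 4τ)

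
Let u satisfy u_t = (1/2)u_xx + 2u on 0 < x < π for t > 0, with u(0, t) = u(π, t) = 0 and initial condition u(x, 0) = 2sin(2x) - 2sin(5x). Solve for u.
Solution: Substitute u = exp(2t)w, i.e. w = exp(-2t)u.
By the product rule, u_t = exp(2t)(w_t + 2w), u_xx = exp(2t)w_xx.
Substituting into the PDE and dividing by exp(2t): w_t + 2w = (1/2)w_xx + 2w.
The lower-order terms cancel, leaving the standard heat equation w_t = (1/2)w_xx.
Initial data for w: w(x,0) = u(x,0) = 2sin(2x) - 2sin(5x). The boundary conditions carry over: w(0,t) = w(π,t) = 0.
Solve for w:
  Using separation of variables w = X(x)T(t):
  Eigenfunctions: sin(nx), n = 1, 2, 3, ...
  General solution: w(x, t) = Σ c_n sin(nx) exp(-n² t/2)
  Matching w(x,0) = 2sin(2x) - 2sin(5x) term by term: c_2=2, c_5=-2.
Hence w(x,t) = 2exp(-2t)sin(2x) - 2exp(-25t/2)sin(5x).
Transform back: u(x,t) = exp(2t)w(x,t).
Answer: u(x, t) = 2sin(2x) - 2exp(-21t/2)sin(5x)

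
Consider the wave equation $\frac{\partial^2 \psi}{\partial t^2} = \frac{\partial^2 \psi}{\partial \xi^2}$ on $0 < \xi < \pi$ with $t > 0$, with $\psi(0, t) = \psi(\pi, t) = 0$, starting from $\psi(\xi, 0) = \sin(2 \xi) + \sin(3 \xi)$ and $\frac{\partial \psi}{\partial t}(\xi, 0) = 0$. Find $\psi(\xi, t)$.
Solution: Using separation of variables $\psi = X(\xi)T(t)$:
Eigenfunctions: $\sin(n\xi)$, $n = 1, 2, 3, \ldots$
General solution: $\psi(\xi, t) = \sum [A_n \cos(n t) + B_n \sin(n t)] \sin(n\xi)$
From $\psi(\xi,0) = \sin(2 \xi) + \sin(3 \xi)$: $A_2=1, A_3=1$. From $\psi_t(\xi,0) = 0$: all $B_n = 0$.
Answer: $\psi(\xi, t) = \sin(2 \xi) \cos(2 t) + \sin(3 \xi) \cos(3 t)$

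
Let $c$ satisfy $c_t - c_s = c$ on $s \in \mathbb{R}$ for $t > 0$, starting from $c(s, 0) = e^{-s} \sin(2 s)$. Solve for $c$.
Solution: Substitute $c = e^{-s}u$.
Then $c_s = e^{-s}(u_s - u)$, $c_t = e^{-s}u_t$; substituting and dividing by $e^{-s}$, the lower-order terms cancel: $u_t - u_s = 0$ (standard advection equation).
Data for $u$: $u(s,0) = e^{s}c(s,0) = \sin(2 s)$.
By characteristics ($ds/dt = -1$), $u(s,t) = f(s + t)$ with $f = u( \cdot , 0)$.
So $u(s,t) = \sin(2 s + 2 t)$, and $c(s,t) = e^{-s}u(s,t)$.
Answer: $c(s, t) = e^{-s} \sin(2 s + 2 t)$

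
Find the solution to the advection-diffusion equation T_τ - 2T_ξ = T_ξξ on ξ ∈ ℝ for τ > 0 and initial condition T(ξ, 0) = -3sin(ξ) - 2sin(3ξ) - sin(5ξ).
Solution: Change to a moving frame: let η = ξ + 2τ, σ = τ and write T(ξ,τ) = u(η,σ).
By the chain rule T_τ = u_σ + 2u_η, T_ξ = u_η, T_ξξ = u_ηη.
Then T_τ - 2T_ξ = u_σ: the advection term cancels and the PDE becomes the heat equation u_σ = u_ηη on η ∈ ℝ.
Initial data: u(η,0) = T(η,0) = -3sin(η) - 2sin(3η) - sin(5η).
On η ∈ ℝ each mode satisfies (sin(nη))″ = -n² sin(nη), so exp(-n²σ) sin(nη) solves the heat equation; by superposition u(η,σ) = Σ c_n exp(-n²σ) sin(nη).
Reading off the coefficients: c_1=-3, c_3=-2, c_5=-1, so u(η,σ) = -3exp(-σ)sin(η) - 2exp(-9σ)sin(3η) - exp(-25σ)sin(5η).
Substituting back η = ξ + 2τ, σ = τ: T(ξ,τ) = u(ξ + 2τ, τ).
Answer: T(ξ, τ) = -3exp(-τ)sin(ξ + 2τ) - 2exp(-9τ)sin(3ξ + 6τ) - exp(-25τ)sin(5ξ + 10τ)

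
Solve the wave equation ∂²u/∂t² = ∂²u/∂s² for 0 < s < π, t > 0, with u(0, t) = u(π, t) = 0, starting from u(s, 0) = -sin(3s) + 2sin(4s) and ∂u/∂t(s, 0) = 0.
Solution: Separating variables: u = Σ [A_n cos(ω_n t) + B_n sin(ω_n t)] sin(ns), ω_n = n. From ICs: A_3=-1, A_4=2.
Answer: u(s, t) = -sin(3s)cos(3t) + 2sin(4s)cos(4t)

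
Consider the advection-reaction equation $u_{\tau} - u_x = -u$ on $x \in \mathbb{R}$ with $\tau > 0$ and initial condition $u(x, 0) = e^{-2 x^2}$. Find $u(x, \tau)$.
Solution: Substitute $u = e^{-\tau}w$, i.e. $w = e^{\tau}u$.
By the product rule, $u_{\tau} = e^{-\tau}(w_{\tau} - w)$, $u_x = e^{-\tau}w_x$.
Substituting into the PDE and dividing by $e^{-\tau}$: $w_{\tau} - w - w_x = -w$.
The lower-order terms cancel, leaving the standard advection equation $w_{\tau} - w_x = 0$.
Initial data for $w$: $w(x,0) = u(x,0) = e^{-2 x^2}$.
Solve for $w$:
  By method of characteristics (waves move left with speed 1):
  Along characteristics $x + \tau =$ const, $w$ is constant, so $w(x,\tau) = f(x + \tau)$ with $f = w( \cdot , 0)$.
Hence $w(x,\tau) = e^{-2 (x + \tau)^2}$.
Transform back: $u(x,\tau) = e^{-\tau}w(x,\tau)$.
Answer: $u(x, \tau) = e^{-\tau} e^{-2 (\tau + x)^2}$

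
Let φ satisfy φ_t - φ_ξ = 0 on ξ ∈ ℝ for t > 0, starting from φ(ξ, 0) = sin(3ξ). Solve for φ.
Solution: By characteristics (dξ/dt = -1), φ(ξ,t) = f(ξ + t) with f = φ(·, 0).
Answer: φ(ξ, t) = sin(3t + 3ξ)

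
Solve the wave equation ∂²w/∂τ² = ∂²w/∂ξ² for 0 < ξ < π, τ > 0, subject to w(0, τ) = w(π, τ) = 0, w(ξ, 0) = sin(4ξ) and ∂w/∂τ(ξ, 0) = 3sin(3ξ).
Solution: Using separation of variables w = X(ξ)T(τ):
Eigenfunctions: sin(nξ), n = 1, 2, 3, ...
General solution: w(ξ, τ) = Σ [A_n cos(n τ) + B_n sin(n τ)] sin(nξ)
From w(ξ,0) = sin(4ξ): A_4=1. From w_τ(ξ,0) = 3sin(3ξ), using w_τ(ξ,0) = Σ ω_n B_n sin(nξ) with ω_n = n: B_3 = 3/3 = 1.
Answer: w(ξ, τ) = sin(3ξ)sin(3τ) + sin(4ξ)cos(4τ)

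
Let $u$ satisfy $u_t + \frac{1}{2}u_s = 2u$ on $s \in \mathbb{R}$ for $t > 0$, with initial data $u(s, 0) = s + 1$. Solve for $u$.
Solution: Substitute $u = e^{2t}w$.
Then $u_t = e^{2t}(w_t + 2w)$, $u_s = e^{2t}w_s$; substituting and dividing by $e^{2t}$, the lower-order terms cancel: $w_t + \frac{1}{2}w_s = 0$ (standard advection equation).
Data for $w$: $w(s,0) = u(s,0) = s + 1$.
By characteristics ($ds/dt = 1/2$), $w(s,t) = f(s - \frac{1}{2}t)$ with $f = w( \cdot , 0)$.
So $w(s,t) = s - \frac{1}{2} t + 1$, and $u(s,t) = e^{2t}w(s,t)$.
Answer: $u(s, t) = s e^{2 t} - \frac{1}{2} t e^{2 t} + e^{2 t}$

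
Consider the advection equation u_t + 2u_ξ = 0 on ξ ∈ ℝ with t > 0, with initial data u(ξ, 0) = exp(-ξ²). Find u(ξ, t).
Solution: By method of characteristics (waves move right with speed 2):
Along characteristics ξ - 2t = const, u is constant, so u(ξ,t) = f(ξ - 2t) with f = u(·, 0).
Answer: u(ξ, t) = exp(-(-2t + ξ)²)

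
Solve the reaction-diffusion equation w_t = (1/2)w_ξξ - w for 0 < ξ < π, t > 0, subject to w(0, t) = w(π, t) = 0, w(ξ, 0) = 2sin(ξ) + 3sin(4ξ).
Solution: Substitute w = exp(-t)u, i.e. u = exp(t)w.
By the product rule, w_t = exp(-t)(u_t - u), w_ξξ = exp(-t)u_ξξ.
Substituting into the PDE and dividing by exp(-t): u_t - u = (1/2)u_ξξ - u.
The lower-order terms cancel, leaving the standard heat equation u_t = (1/2)u_ξξ.
Initial data for u: u(ξ,0) = w(ξ,0) = 2sin(ξ) + 3sin(4ξ). The boundary conditions carry over: u(0,t) = u(π,t) = 0.
Solve for u:
  Using separation of variables u = X(ξ)T(t):
  Eigenfunctions: sin(nξ), n = 1, 2, 3, ...
  General solution: u(ξ, t) = Σ c_n sin(nξ) exp(-n² t/2)
  Matching u(ξ,0) = 2sin(ξ) + 3sin(4ξ) term by term: c_1=2, c_4=3.
Hence u(ξ,t) = 3exp(-8t)sin(4ξ) + 2exp(-t/2)sin(ξ).
Transform back: w(ξ,t) = exp(-t)u(ξ,t).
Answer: w(ξ, t) = 3exp(-9t)sin(4ξ) + 2exp(-3t/2)sin(ξ)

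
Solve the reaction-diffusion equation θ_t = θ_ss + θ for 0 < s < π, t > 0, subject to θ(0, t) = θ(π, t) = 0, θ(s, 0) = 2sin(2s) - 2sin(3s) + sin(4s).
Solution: Substitute θ = exp(t)u.
Then θ_t = exp(t)(u_t + u), θ_ss = exp(t)u_ss; substituting and dividing by exp(t), the lower-order terms cancel: u_t = u_ss (standard heat equation).
Data for u: u(s,0) = θ(s,0) = 2sin(2s) - 2sin(3s) + sin(4s). The boundary conditions carry over: u(0,t) = u(π,t) = 0.
Separating variables: u = Σ c_n exp(-n²t) sin(ns). From u(s,0) = 2sin(2s) - 2sin(3s) + sin(4s): c_2=2, c_3=-2, c_4=1.
So u(s,t) = 2exp(-4t)sin(2s) - 2exp(-9t)sin(3s) + exp(-16t)sin(4s), and θ(s,t) = exp(t)u(s,t).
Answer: θ(s, t) = 2exp(-3t)sin(2s) - 2exp(-8t)sin(3s) + exp(-15t)sin(4s)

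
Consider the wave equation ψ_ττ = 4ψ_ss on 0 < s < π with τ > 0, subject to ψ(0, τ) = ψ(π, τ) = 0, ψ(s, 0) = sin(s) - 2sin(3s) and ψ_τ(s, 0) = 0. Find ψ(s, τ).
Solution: Separating variables: ψ = Σ [A_n cos(ω_n τ) + B_n sin(ω_n τ)] sin(ns), ω_n = 2n. From ICs: A_1=1, A_3=-2.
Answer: ψ(s, τ) = sin(s)cos(2τ) - 2sin(3s)cos(6τ)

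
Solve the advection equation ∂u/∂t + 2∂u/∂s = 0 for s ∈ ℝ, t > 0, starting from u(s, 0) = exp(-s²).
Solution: By method of characteristics (waves move right with speed 2):
Along characteristics s - 2t = const, u is constant, so u(s,t) = f(s - 2t) with f = u(·, 0).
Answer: u(s, t) = exp(-(s - 2t)²)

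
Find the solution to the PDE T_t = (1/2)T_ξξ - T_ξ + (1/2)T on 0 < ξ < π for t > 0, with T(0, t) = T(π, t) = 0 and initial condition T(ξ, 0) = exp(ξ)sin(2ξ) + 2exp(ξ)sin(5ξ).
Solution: Substitute T = exp(ξ)u.
Then T_ξ = exp(ξ)(u_ξ + u), T_ξξ = exp(ξ)(u_ξξ + 2u_ξ + u), T_t = exp(ξ)u_t; substituting and dividing by exp(ξ), the lower-order terms cancel: u_t = (1/2)u_ξξ (standard heat equation).
Data for u: u(ξ,0) = exp(-ξ)T(ξ,0) = sin(2ξ) + 2sin(5ξ). The boundary conditions carry over: u(0,t) = u(π,t) = 0.
Separating variables: u = Σ c_n exp(-n²t/2) sin(nξ). From u(ξ,0) = sin(2ξ) + 2sin(5ξ): c_2=1, c_5=2.
So u(ξ,t) = exp(-2t)sin(2ξ) + 2exp(-25t/2)sin(5ξ), and T(ξ,t) = exp(ξ)u(ξ,t).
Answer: T(ξ, t) = exp(-2t)exp(ξ)sin(2ξ) + 2exp(-25t/2)exp(ξ)sin(5ξ)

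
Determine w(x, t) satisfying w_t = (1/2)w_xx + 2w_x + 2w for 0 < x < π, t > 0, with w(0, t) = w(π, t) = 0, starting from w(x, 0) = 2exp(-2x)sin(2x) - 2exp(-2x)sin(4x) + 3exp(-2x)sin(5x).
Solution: Substitute w = exp(-2x)u.
Then w_x = exp(-2x)(u_x - 2u), w_xx = exp(-2x)(u_xx - 4u_x + 4u), w_t = exp(-2x)u_t; substituting and dividing by exp(-2x), the lower-order terms cancel: u_t = (1/2)u_xx (standard heat equation).
Data for u: u(x,0) = exp(2x)w(x,0) = 2sin(2x) - 2sin(4x) + 3sin(5x). The boundary conditions carry over: u(0,t) = u(π,t) = 0.
Separating variables: u = Σ c_n exp(-n²t/2) sin(nx). From u(x,0) = 2sin(2x) - 2sin(4x) + 3sin(5x): c_2=2, c_4=-2, c_5=3.
So u(x,t) = 2exp(-2t)sin(2x) - 2exp(-8t)sin(4x) + 3exp(-25t/2)sin(5x), and w(x,t) = exp(-2x)u(x,t).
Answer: w(x, t) = 2exp(-2t)exp(-2x)sin(2x) - 2exp(-8t)exp(-2x)sin(4x) + 3exp(-25t/2)exp(-2x)sin(5x)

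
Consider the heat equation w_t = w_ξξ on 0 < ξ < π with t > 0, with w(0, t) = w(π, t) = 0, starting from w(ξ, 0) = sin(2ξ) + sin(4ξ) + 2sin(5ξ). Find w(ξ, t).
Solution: Separating variables: w = Σ c_n exp(-n²t) sin(nξ). From w(ξ,0) = sin(2ξ) + sin(4ξ) + 2sin(5ξ): c_2=1, c_4=1, c_5=2.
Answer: w(ξ, t) = exp(-4t)sin(2ξ) + exp(-16t)sin(4ξ) + 2exp(-25t)sin(5ξ)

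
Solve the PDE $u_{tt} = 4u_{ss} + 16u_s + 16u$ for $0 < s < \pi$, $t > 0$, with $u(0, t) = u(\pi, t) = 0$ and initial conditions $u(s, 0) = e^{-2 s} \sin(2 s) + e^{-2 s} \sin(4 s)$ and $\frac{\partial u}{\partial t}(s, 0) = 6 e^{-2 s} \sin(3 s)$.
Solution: Substitute $u = e^{-2s}w$, i.e. $w = e^{2s}u$.
By the product rule, $u_s = e^{-2s}(w_s - 2w)$, $u_{ss} = e^{-2s}(w_{ss} - 4w_s + 4w)$, $u_{tt} = e^{-2s}w_{tt}$.
Substituting into the PDE and dividing by $e^{-2s}$: $w_{tt} = 4(w_{ss} - 4w_s + 4w) + 16(w_s - 2w) + 16w$.
The lower-order terms cancel, leaving the standard wave equation $w_{tt} = 4w_{ss}$.
Initial data for $w$: $w(s,0) = e^{2s}u(s,0) = \sin(2 s) + \sin(4 s)$; $w_t(s,0) = e^{2s}u_t(s,0) = 6 \sin(3 s)$. The boundary conditions carry over: $w(0,t) = w(\pi,t) = 0$.
Solve for $w$:
  Using separation of variables $w = X(s)T(t)$:
  Eigenfunctions: $\sin(ns)$, $n = 1, 2, 3, \ldots$
  General solution: $w(s, t) = \sum [A_n \cos(2n t) + B_n \sin(2n t)] \sin(ns)$
  From $w(s,0) = \sin(2 s) + \sin(4 s)$: $A_2=1, A_4=1$. From $w_t(s,0) = 6 \sin(3 s)$, using $w_t(s,0) = \sum \omega_n B_n \sin(ns)$ with $\omega_n = 2n$: $B_3 = 6/6 = 1$.
Hence $w(s,t) = \sin(2 s) \cos(4 t) + \sin(3 s) \sin(6 t) + \sin(4 s) \cos(8 t)$.
Transform back: $u(s,t) = e^{-2s}w(s,t)$.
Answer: $u(s, t) = e^{-2 s} \sin(2 s) \cos(4 t) + e^{-2 s} \sin(3 s) \sin(6 t) + e^{-2 s} \sin(4 s) \cos(8 t)$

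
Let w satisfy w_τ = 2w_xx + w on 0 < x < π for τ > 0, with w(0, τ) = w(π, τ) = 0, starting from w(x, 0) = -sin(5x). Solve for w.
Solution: Substitute w = exp(τ)u, i.e. u = exp(-τ)w.
By the product rule, w_τ = exp(τ)(u_τ + u), w_xx = exp(τ)u_xx.
Substituting into the PDE and dividing by exp(τ): u_τ + u = 2u_xx + u.
The lower-order terms cancel, leaving the standard heat equation u_τ = 2u_xx.
Initial data for u: u(x,0) = w(x,0) = -sin(5x). The boundary conditions carry over: u(0,τ) = u(π,τ) = 0.
Solve for u:
  Using separation of variables u = X(x)T(τ):
  Eigenfunctions: sin(nx), n = 1, 2, 3, ...
  General solution: u(x, τ) = Σ c_n sin(nx) exp(-2n² τ)
  Matching u(x,0) = -sin(5x) term by term: c_5=-1.
Hence u(x,τ) = -exp(-50τ)sin(5x).
Transform back: w(x,τ) = exp(τ)u(x,τ).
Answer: w(x, τ) = -exp(-49τ)sin(5x)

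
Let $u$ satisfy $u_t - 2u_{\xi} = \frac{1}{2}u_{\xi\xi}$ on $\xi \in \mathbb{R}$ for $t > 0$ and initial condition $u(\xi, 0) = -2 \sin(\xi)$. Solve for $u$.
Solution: Change to a moving frame: let $\eta = \xi + 2t$, $\sigma = t$ and write $u(\xi,t) = w(\eta,\sigma)$.
By the chain rule $u_t = w_{\sigma} + 2w_{\eta}$, $u_{\xi} = w_{\eta}$, $u_{\xi\xi} = w_{\eta\eta}$.
Then $u_t - 2u_{\xi} = w_{\sigma}$: the advection term cancels and the PDE becomes the heat equation $w_{\sigma} = \frac{1}{2}w_{\eta\eta}$ on $\eta \in \mathbb{R}$.
Initial data: $w(\eta,0) = u(\eta,0) = -2 \sin(\eta)$.
On $\eta \in \mathbb{R}$ each mode satisfies $(\sin(n\eta))'' = -n^2 \sin(n\eta)$, so $e^{-n^2\sigma/2} \sin(n\eta)$ solves the heat equation; by superposition $w(\eta,\sigma) = \sum c_n e^{-n^2\sigma/2} \sin(n\eta)$.
Reading off the coefficients: $c_1=-2$, so $w(\eta,\sigma) = -2 e^{-\sigma/2} \sin(\eta)$.
Substituting back $\eta = \xi + 2t$, $\sigma = t$: $u(\xi,t) = w(\xi + 2t, t)$.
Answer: $u(\xi, t) = -2 e^{-t/2} \sin(\xi + 2 t)$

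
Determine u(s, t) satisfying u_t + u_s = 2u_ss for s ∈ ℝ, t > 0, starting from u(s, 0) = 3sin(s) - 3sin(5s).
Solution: Moving frame: η = s - t, σ = t, u = w(η,σ), so u_t = w_σ - w_η and u_ss = w_ηη.
Hence u_t + u_s = w_σ and the PDE becomes the heat equation w_σ = 2w_ηη on η ∈ ℝ.
Initial data: w(η,0) = u(η,0) = 3sin(η) - 3sin(5η). Each mode sin(nη) decays as exp(-2n²σ) on ℝ, so w(η,σ) = Σ c_n exp(-2n²σ) sin(nη) with c_1=3, c_5=-3: w(η,σ) = 3exp(-2σ)sin(η) - 3exp(-50σ)sin(5η).
Substituting back: u(s,t) = w(s - t, t).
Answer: u(s, t) = 3exp(-2t)sin(s - t) - 3exp(-50t)sin(5s - 5t)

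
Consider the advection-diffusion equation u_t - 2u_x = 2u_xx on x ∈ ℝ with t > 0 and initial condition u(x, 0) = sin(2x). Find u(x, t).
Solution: Moving frame: η = x + 2t, σ = t, u = w(η,σ), so u_t = w_σ + 2w_η and u_xx = w_ηη.
Hence u_t - 2u_x = w_σ and the PDE becomes the heat equation w_σ = 2w_ηη on η ∈ ℝ.
Initial data: w(η,0) = u(η,0) = sin(2η). Each mode sin(nη) decays as exp(-2n²σ) on ℝ, so w(η,σ) = Σ c_n exp(-2n²σ) sin(nη) with c_2=1: w(η,σ) = exp(-8σ)sin(2η).
Substituting back: u(x,t) = w(x + 2t, t).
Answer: u(x, t) = exp(-8t)sin(4t + 2x)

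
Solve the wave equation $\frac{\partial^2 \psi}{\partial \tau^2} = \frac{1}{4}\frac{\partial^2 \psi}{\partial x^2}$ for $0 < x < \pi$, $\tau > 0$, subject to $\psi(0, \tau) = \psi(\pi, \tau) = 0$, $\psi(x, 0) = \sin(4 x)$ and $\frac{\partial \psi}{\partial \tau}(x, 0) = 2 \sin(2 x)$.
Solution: Using separation of variables $\psi = X(x)T(\tau)$:
Eigenfunctions: $\sin(nx)$, $n = 1, 2, 3, \ldots$
General solution: $\psi(x, \tau) = \sum [A_n \cos(n \tau/2) + B_n \sin(n \tau/2)] \sin(nx)$
From $\psi(x,0) = \sin(4 x)$: $A_4=1$. From $\psi_{\tau}(x,0) = 2 \sin(2 x)$, using $\psi_{\tau}(x,0) = \sum \omega_n B_n \sin(nx)$ with $\omega_n = n/2$: $B_2 = 2/1 = 2$.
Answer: $\psi(x, \tau) = 2 \sin(\tau) \sin(2 x) + \sin(4 x) \cos(2 \tau)$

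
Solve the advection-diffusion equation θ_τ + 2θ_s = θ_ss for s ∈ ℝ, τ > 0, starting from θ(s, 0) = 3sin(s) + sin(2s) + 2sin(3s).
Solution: Moving frame: η = s - 2τ, σ = τ, θ = u(η,σ), so θ_τ = u_σ - 2u_η and θ_ss = u_ηη.
Hence θ_τ + 2θ_s = u_σ and the PDE becomes the heat equation u_σ = u_ηη on η ∈ ℝ.
Initial data: u(η,0) = θ(η,0) = 3sin(η) + sin(2η) + 2sin(3η). Each mode sin(nη) decays as exp(-n²σ) on ℝ, so u(η,σ) = Σ c_n exp(-n²σ) sin(nη) with c_1=3, c_2=1, c_3=2: u(η,σ) = 3exp(-σ)sin(η) + exp(-4σ)sin(2η) + 2exp(-9σ)sin(3η).
Substituting back: θ(s,τ) = u(s - 2τ, τ).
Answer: θ(s, τ) = 3exp(-τ)sin(s - 2τ) + exp(-4τ)sin(2s - 4τ) + 2exp(-9τ)sin(3s - 6τ)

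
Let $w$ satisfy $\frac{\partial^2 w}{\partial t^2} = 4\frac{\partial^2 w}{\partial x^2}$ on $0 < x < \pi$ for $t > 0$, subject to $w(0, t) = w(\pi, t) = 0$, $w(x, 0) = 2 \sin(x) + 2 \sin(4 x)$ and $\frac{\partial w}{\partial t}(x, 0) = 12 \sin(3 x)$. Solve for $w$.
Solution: Using separation of variables $w = X(x)T(t)$:
Eigenfunctions: $\sin(nx)$, $n = 1, 2, 3, \ldots$
General solution: $w(x, t) = \sum [A_n \cos(2n t) + B_n \sin(2n t)] \sin(nx)$
From $w(x,0) = 2 \sin(x) + 2 \sin(4 x)$: $A_1=2, A_4=2$. From $w_t(x,0) = 12 \sin(3 x)$, using $w_t(x,0) = \sum \omega_n B_n \sin(nx)$ with $\omega_n = 2n$: $B_3 = 12/6 = 2$.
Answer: $w(x, t) = 2 \sin(6 t) \sin(3 x) + 2 \sin(x) \cos(2 t) + 2 \sin(4 x) \cos(8 t)$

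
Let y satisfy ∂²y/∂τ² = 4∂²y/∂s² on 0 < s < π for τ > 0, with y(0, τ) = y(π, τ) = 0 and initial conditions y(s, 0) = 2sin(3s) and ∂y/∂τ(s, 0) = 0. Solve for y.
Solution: Separating variables: y = Σ [A_n cos(ω_n τ) + B_n sin(ω_n τ)] sin(ns), ω_n = 2n. From ICs: A_3=2.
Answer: y(s, τ) = 2sin(3s)cos(6τ)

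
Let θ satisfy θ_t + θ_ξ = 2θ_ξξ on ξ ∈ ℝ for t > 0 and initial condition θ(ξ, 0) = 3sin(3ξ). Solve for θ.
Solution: Moving frame: η = ξ - t, σ = t, θ = u(η,σ), so θ_t = u_σ - u_η and θ_ξξ = u_ηη.
Hence θ_t + θ_ξ = u_σ and the PDE becomes the heat equation u_σ = 2u_ηη on η ∈ ℝ.
Initial data: u(η,0) = θ(η,0) = 3sin(3η). Each mode sin(nη) decays as exp(-2n²σ) on ℝ, so u(η,σ) = Σ c_n exp(-2n²σ) sin(nη) with c_3=3: u(η,σ) = 3exp(-18σ)sin(3η).
Substituting back: θ(ξ,t) = u(ξ - t, t).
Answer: θ(ξ, t) = -3exp(-18t)sin(3t - 3ξ)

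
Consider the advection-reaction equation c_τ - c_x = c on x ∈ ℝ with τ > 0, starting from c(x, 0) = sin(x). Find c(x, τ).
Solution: Substitute c = exp(τ)u, i.e. u = exp(-τ)c.
By the product rule, c_τ = exp(τ)(u_τ + u), c_x = exp(τ)u_x.
Substituting into the PDE and dividing by exp(τ): u_τ + u - u_x = u.
The lower-order terms cancel, leaving the standard advection equation u_τ - u_x = 0.
Initial data for u: u(x,0) = c(x,0) = sin(x).
Solve for u:
  By method of characteristics (waves move left with speed 1):
  Along characteristics x + τ = const, u is constant, so u(x,τ) = f(x + τ) with f = u(·, 0).
Hence u(x,τ) = sin(x + τ).
Transform back: c(x,τ) = exp(τ)u(x,τ).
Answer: c(x, τ) = exp(τ)sin(x + τ)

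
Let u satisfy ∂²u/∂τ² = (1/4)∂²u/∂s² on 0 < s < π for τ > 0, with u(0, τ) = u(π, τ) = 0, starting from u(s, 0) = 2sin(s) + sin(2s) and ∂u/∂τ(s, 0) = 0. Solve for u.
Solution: Using separation of variables u = X(s)T(τ):
Eigenfunctions: sin(ns), n = 1, 2, 3, ...
General solution: u(s, τ) = Σ [A_n cos(n τ/2) + B_n sin(n τ/2)] sin(ns)
From u(s,0) = 2sin(s) + sin(2s): A_1=2, A_2=1. From u_τ(s,0) = 0: all B_n = 0.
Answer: u(s, τ) = 2sin(s)cos(τ/2) + sin(2s)cos(τ)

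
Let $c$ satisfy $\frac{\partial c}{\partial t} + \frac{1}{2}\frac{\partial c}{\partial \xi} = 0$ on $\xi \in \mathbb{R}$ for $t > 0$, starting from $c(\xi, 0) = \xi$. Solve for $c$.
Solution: By method of characteristics (waves move right with speed 1/2):
Along characteristics $\xi - \frac{1}{2}t =$ const, $c$ is constant, so $c(\xi,t) = f(\xi - \frac{1}{2}t)$ with $f = c( \cdot , 0)$.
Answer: $c(\xi, t) = \xi - \frac{1}{2} t$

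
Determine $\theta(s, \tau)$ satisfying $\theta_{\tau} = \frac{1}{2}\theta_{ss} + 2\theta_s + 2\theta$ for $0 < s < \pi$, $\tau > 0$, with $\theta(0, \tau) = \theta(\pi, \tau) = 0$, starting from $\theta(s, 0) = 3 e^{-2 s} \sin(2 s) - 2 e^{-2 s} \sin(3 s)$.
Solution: Substitute $\theta = e^{-2s}u$.
Then $\theta_s = e^{-2s}(u_s - 2u)$, $\theta_{ss} = e^{-2s}(u_{ss} - 4u_s + 4u)$, $\theta_{\tau} = e^{-2s}u_{\tau}$; substituting and dividing by $e^{-2s}$, the lower-order terms cancel: $u_{\tau} = \frac{1}{2}u_{ss}$ (standard heat equation).
Data for $u$: $u(s,0) = e^{2s}\theta(s,0) = 3 \sin(2 s) - 2 \sin(3 s)$. The boundary conditions carry over: $u(0,\tau) = u(\pi,\tau) = 0$.
Separating variables: $u = \sum c_n e^{-n^2\tau/2} \sin(ns)$. From $u(s,0) = 3 \sin(2 s) - 2 \sin(3 s)$: $c_2=3, c_3=-2$.
So $u(s,\tau) = 3 e^{-2 \tau} \sin(2 s) - 2 e^{-9 \tau/2} \sin(3 s)$, and $\theta(s,\tau) = e^{-2s}u(s,\tau)$.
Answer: $\theta(s, \tau) = 3 e^{-2 \tau} e^{-2 s} \sin(2 s) - 2 e^{-9 \tau/2} e^{-2 s} \sin(3 s)$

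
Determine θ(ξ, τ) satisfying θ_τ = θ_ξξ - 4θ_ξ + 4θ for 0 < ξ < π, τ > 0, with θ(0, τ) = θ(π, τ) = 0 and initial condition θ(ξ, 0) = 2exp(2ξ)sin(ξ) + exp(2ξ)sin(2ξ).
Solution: Substitute θ = exp(2ξ)u.
Then θ_ξ = exp(2ξ)(u_ξ + 2u), θ_ξξ = exp(2ξ)(u_ξξ + 4u_ξ + 4u), θ_τ = exp(2ξ)u_τ; substituting and dividing by exp(2ξ), the lower-order terms cancel: u_τ = u_ξξ (standard heat equation).
Data for u: u(ξ,0) = exp(-2ξ)θ(ξ,0) = 2sin(ξ) + sin(2ξ). The boundary conditions carry over: u(0,τ) = u(π,τ) = 0.
Separating variables: u = Σ c_n exp(-n²τ) sin(nξ). From u(ξ,0) = 2sin(ξ) + sin(2ξ): c_1=2, c_2=1.
So u(ξ,τ) = 2exp(-τ)sin(ξ) + exp(-4τ)sin(2ξ), and θ(ξ,τ) = exp(2ξ)u(ξ,τ).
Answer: θ(ξ, τ) = 2exp(2ξ)exp(-τ)sin(ξ) + exp(2ξ)exp(-4τ)sin(2ξ)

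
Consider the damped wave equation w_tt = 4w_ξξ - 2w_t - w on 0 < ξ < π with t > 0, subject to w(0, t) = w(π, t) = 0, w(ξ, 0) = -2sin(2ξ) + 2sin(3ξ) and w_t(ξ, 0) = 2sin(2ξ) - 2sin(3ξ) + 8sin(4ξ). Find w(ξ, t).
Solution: Substitute w = exp(-t)u, i.e. u = exp(t)w.
By the product rule, w_t = exp(-t)(u_t - u), w_tt = exp(-t)(u_tt - 2u_t + u), w_ξξ = exp(-t)u_ξξ.
Substituting into the PDE and dividing by exp(-t): u_tt - 2u_t + u = 4u_ξξ - 2(u_t - u) - u.
The lower-order terms cancel, leaving the standard wave equation u_tt = 4u_ξξ.
Initial data for u: u(ξ,0) = w(ξ,0) = -2sin(2ξ) + 2sin(3ξ); u_t(ξ,0) = w_t(ξ,0) + w(ξ,0) = 8sin(4ξ). The boundary conditions carry over: u(0,t) = u(π,t) = 0.
Solve for u:
  Using separation of variables u = X(ξ)T(t):
  Eigenfunctions: sin(nξ), n = 1, 2, 3, ...
  General solution: u(ξ, t) = Σ [A_n cos(2n t) + B_n sin(2n t)] sin(nξ)
  From u(ξ,0) = -2sin(2ξ) + 2sin(3ξ): A_2=-2, A_3=2. From u_t(ξ,0) = 8sin(4ξ), using u_t(ξ,0) = Σ ω_n B_n sin(nξ) with ω_n = 2n: B_4 = 8/8 = 1.
Hence u(ξ,t) = sin(8t)sin(4ξ) - 2sin(2ξ)cos(4t) + 2sin(3ξ)cos(6t).
Transform back: w(ξ,t) = exp(-t)u(ξ,t).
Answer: w(ξ, t) = exp(-t)sin(8t)sin(4ξ) - 2exp(-t)sin(2ξ)cos(4t) + 2exp(-t)sin(3ξ)cos(6t)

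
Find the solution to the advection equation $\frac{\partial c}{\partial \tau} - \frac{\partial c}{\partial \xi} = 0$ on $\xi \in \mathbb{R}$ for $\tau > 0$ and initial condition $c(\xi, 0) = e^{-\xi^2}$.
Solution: By characteristics ($d\xi/d\tau = -1$), $c(\xi,\tau) = f(\xi + \tau)$ with $f = c( \cdot , 0)$.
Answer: $c(\xi, \tau) = e^{-(\tau + \xi)^2}$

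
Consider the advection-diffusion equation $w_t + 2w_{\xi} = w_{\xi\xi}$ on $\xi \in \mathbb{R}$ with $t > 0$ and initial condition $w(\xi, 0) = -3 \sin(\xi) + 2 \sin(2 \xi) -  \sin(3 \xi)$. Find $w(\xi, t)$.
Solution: Change to a moving frame: let $\eta = \xi - 2t$, $\sigma = t$ and write $w(\xi,t) = u(\eta,\sigma)$.
By the chain rule $w_t = u_{\sigma} - 2u_{\eta}$, $w_{\xi} = u_{\eta}$, $w_{\xi\xi} = u_{\eta\eta}$.
Then $w_t + 2w_{\xi} = u_{\sigma}$: the advection term cancels and the PDE becomes the heat equation $u_{\sigma} = u_{\eta\eta}$ on $\eta \in \mathbb{R}$.
Initial data: $u(\eta,0) = w(\eta,0) = -3 \sin(\eta) + 2 \sin(2 \eta) - \sin(3 \eta)$.
On $\eta \in \mathbb{R}$ each mode satisfies $(\sin(n\eta))'' = -n^2 \sin(n\eta)$, so $e^{-n^2\sigma} \sin(n\eta)$ solves the heat equation; by superposition $u(\eta,\sigma) = \sum c_n e^{-n^2\sigma} \sin(n\eta)$.
Reading off the coefficients: $c_1=-3, c_2=2, c_3=-1$, so $u(\eta,\sigma) = -3 e^{-\sigma} \sin(\eta) + 2 e^{-4 \sigma} \sin(2 \eta) - e^{-9 \sigma} \sin(3 \eta)$.
Substituting back $\eta = \xi - 2t$, $\sigma = t$: $w(\xi,t) = u(\xi - 2t, t)$.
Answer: $w(\xi, t) = -3 e^{-t} \sin(\xi - 2 t) + 2 e^{-4 t} \sin(2 \xi - 4 t) -  e^{-9 t} \sin(3 \xi - 6 t)$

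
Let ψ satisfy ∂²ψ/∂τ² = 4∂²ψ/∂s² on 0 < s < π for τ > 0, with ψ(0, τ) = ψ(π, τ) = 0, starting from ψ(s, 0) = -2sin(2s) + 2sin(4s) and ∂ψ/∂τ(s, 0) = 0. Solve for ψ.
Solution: Separating variables: ψ = Σ [A_n cos(ω_n τ) + B_n sin(ω_n τ)] sin(ns), ω_n = 2n. From ICs: A_2=-2, A_4=2.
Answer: ψ(s, τ) = -2sin(2s)cos(4τ) + 2sin(4s)cos(8τ)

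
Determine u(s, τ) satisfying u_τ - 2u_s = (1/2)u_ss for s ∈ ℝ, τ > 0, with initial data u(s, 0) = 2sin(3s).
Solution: Change to a moving frame: let η = s + 2τ, σ = τ and write u(s,τ) = w(η,σ).
By the chain rule u_τ = w_σ + 2w_η, u_s = w_η, u_ss = w_ηη.
Then u_τ - 2u_s = w_σ: the advection term cancels and the PDE becomes the heat equation w_σ = (1/2)w_ηη on η ∈ ℝ.
Initial data: w(η,0) = u(η,0) = 2sin(3η).
On η ∈ ℝ each mode satisfies (sin(nη))″ = -n² sin(nη), so exp(-n²σ/2) sin(nη) solves the heat equation; by superposition w(η,σ) = Σ c_n exp(-n²σ/2) sin(nη).
Reading off the coefficients: c_3=2, so w(η,σ) = 2exp(-9σ/2)sin(3η).
Substituting back η = s + 2τ, σ = τ: u(s,τ) = w(s + 2τ, τ).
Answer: u(s, τ) = 2exp(-9τ/2)sin(3s + 6τ)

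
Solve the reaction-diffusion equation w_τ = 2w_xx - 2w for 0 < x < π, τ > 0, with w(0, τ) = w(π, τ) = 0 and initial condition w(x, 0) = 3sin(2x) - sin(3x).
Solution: Substitute w = exp(-2τ)u, i.e. u = exp(2τ)w.
By the product rule, w_τ = exp(-2τ)(u_τ - 2u), w_xx = exp(-2τ)u_xx.
Substituting into the PDE and dividing by exp(-2τ): u_τ - 2u = 2u_xx - 2u.
The lower-order terms cancel, leaving the standard heat equation u_τ = 2u_xx.
Initial data for u: u(x,0) = w(x,0) = 3sin(2x) - sin(3x). The boundary conditions carry over: u(0,τ) = u(π,τ) = 0.
Solve for u:
  Using separation of variables u = X(x)T(τ):
  Eigenfunctions: sin(nx), n = 1, 2, 3, ...
  General solution: u(x, τ) = Σ c_n sin(nx) exp(-2n² τ)
  Matching u(x,0) = 3sin(2x) - sin(3x) term by term: c_2=3, c_3=-1.
Hence u(x,τ) = 3exp(-8τ)sin(2x) - exp(-18τ)sin(3x).
Transform back: w(x,τ) = exp(-2τ)u(x,τ).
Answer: w(x, τ) = 3exp(-10τ)sin(2x) - exp(-20τ)sin(3x)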